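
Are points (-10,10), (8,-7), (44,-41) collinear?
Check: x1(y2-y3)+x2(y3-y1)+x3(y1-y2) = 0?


-10*(-7+ 41) + 8*(-41-10) + 44*(10+ 7)
= -340 - 408 + 748 = 0

Yes, collinear (determinant = 0)


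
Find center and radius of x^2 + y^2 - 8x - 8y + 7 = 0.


h = -D/2 = 8/2 = 4
k = -E/2 = 8/2 = 4
r^2 = h^2 + k^2 - F = 16 + 16 - 7 = 25
r = 5

Center (4, 4), radius = 5


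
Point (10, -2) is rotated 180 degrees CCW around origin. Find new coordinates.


cos(180) = -1, sin(180) = 0
x' = 10*(-1) + 2*0 = -10
y' = 10*0 - 2*(-1) = 2

(-10, 2)


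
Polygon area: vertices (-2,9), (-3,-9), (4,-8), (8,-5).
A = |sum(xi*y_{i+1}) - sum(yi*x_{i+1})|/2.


sum(xi*y_{i+1}) = -2*(-9) - 3*(-8) + 4*(-5) + 8*9 = 94
sum(yi*x_{i+1}) = 9*(-3) - 9*4 - 8*8 - 5*(-2) = -117
Area = |94 + 117|/2 = 211/2 = 105.5000

105.5000 sq units


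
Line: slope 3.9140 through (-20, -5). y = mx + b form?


y + 5 = 3.9140(x + 20)
y = 3.9140x - 5 - 3.9140*(-20)
y = 3.9140x + 73.2800

y = 3.9140x + 73.2800


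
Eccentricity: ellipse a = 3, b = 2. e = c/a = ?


c = sqrt(9-4) = sqrt(5) = 2.2361
e = c/a = sqrt(5)/3 = 0.7454

e = 0.7454


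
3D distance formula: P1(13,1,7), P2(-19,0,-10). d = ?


dx=-32, dy=-1, dz=-17
d = sqrt(1024+1+289) = sqrt(1314) = 36.2491

36.2491


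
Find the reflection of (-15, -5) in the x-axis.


Reflection rule for x-axis: (x, -y)
(-15, -5) -> (-15, 5)

(-15, 5)


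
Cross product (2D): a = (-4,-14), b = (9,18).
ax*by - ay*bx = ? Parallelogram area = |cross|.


cross = -4*18 + 14*9 = -72 + 126 = 54
Parallelogram area = |54| = 54

cross = 54, parallelogram area = 54


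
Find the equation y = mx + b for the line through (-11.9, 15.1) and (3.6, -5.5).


m = (-20.6)/(15.5) = -1.3290
b = y1 - m*x1 = 15.1 - (-20.6*(-11.9))/(15.5) = 15.1 - 15.8155 = -0.7155

y = -1.3290x - 0.7155


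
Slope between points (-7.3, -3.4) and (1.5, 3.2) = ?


dy = 3.2 + 3.4 = 6.6
dx = 1.5 + 7.3 = 8.8
m = 6.6/8.8 = 0.7500

m = 0.7500


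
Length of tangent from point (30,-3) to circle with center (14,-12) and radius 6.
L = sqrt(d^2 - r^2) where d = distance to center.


d = sqrt((30-14)^2 + (-3+ 12)^2) = sqrt(256+81) = 18.3576
L = sqrt(337.0000 - 36) = sqrt(301.0000) = 17.3494

17.3494


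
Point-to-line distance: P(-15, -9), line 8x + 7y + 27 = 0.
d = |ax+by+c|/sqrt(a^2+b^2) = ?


|8*(-15) + 7*(-9) + 27| = |-156| = 156
sqrt(64 + 49) = sqrt(113) = 10.6301
d = 156/sqrt(113) = 14.6752

14.6752


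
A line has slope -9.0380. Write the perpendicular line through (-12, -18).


Perpendicular slope = -1/m1 = -1/(-9.0380) = 0.1106
b2 = y0 - m2*x0 = -18 - 12/(-9.0380) = -18 + 1.3277 = -16.6723

y = 0.1106x - 16.6723


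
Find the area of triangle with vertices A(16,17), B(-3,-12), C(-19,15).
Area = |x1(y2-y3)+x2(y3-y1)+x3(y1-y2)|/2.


16*(-12-15) = -432
-3*(15-17) = 6
-19*(17+ 12) = -551
sum = -977
Area = |-977|/2 = 488.5000

488.5000 sq units


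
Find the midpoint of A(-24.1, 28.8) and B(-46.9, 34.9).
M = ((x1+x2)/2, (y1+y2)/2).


Mx = (-24.1 - 46.9)/2 = -71.0/2 = -35.5000
My = (28.8 + 34.9)/2 = 63.7/2 = 31.8500

(-35.5000, 31.8500)


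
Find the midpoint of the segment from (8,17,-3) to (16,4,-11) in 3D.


Mx = (8+16)/2 = 12.0000
My = (17+4)/2 = 10.5000
Mz = (-3- 11)/2 = -7.0000

M = (12.0000, 10.5000, -7.0000)


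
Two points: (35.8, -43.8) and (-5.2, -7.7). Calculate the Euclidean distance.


dx = -5.2 - 35.8 = -41.0
dy = -7.7 + 43.8 = 36.1
d = sqrt(1681.0 + 1303.21) = sqrt(2984.21) = 54.6279

54.6279


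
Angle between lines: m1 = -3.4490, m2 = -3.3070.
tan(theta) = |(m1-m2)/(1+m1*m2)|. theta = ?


m1-m2 = -0.142
1+m1*m2 = 12.405843
tan(theta) = |-0.142/12.405843| = 0.011446
theta = arctan(|-0.142/12.405843|) = 0.6558 degrees (acute angle)

0.6558 degrees


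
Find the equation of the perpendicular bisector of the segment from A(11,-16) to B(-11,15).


Midpoint = (0, -0.5)
Slope of AB = dy/dx = 31/(-22) = -1.4091
Perp slope = -dx/dy = 22/31 = 0.7097
b = My - (perp slope)*Mx = -0.5 + (-22*0)/31 = -0.5 + 0 = -0.5000

y = 0.7097x - 0.5000


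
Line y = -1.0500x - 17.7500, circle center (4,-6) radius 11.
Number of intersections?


Substitute y = -1.0500x - 17.7500: (x-4)^2 + (-1.0500x- 17.7500+ 6)^2 = 121
Expand to Ax^2 + Bx + C = 0, where b-k = -11.75
A = 1+m^2 = 2.1025
B = 2(m(b-k) - h) = 2(-1.0500*(-11.75) - 4) = 16.675
C = h^2 + (b-k)^2 - r^2 = 16 + 138.0625 - 121 = 33.0625
disc = B^2-4AC = 278.0556 - 278.0556 = 0
disc = 0

1 intersection point (tangent)


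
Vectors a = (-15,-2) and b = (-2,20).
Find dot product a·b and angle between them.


a·b = -15*(-2) - 2*20 = 30 - 40 = -10
|a| = sqrt(225+4) = 15.1327
|b| = sqrt(4+400) = 20.0998
cos(theta) = -10/(sqrt(229)*sqrt(404)) = -10/sqrt(92516) = -0.032877
theta = arccos(-10/sqrt(92516)) = 91.8841 degrees

a·b = -10, theta = 91.8841 deg


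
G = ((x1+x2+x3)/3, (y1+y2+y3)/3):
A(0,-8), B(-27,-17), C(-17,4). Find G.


Gx = (0- 27- 17)/3 = -44/3 = -14.6667
Gy = (-8- 17+4)/3 = -21/3 = -7.0000

G = (-14.6667, -7.0000)


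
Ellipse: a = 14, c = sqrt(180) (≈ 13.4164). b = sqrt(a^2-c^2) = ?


b^2 = 14^2 - (sqrt(180))^2 = 196 - 180 = 16
b = sqrt(16) = 4

b = 4


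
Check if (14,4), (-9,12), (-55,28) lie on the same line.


14*(12-28) - 9*(28-4) - 55*(4-12)
= -224 - 216 + 440 = 0

Yes, collinear (determinant = 0)


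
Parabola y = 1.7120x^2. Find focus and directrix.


a = 1.7120
1/(4a) = 0.1460
Focus = (0, 0.1460)
Directrix: y = -0.1460

Focus = (0, 0.1460), Directrix: y = -0.1460


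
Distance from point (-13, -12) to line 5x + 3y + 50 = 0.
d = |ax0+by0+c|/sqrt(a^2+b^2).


|5*(-13) + 3*(-12) + 50| = |-51| = 51
sqrt(25 + 9) = sqrt(34) = 5.8310
d = 51/sqrt(34) = 8.7464

8.7464


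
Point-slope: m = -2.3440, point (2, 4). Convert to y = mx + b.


y - 4 = -2.3440(x - 2)
y = -2.3440x + 4 + 2.3440*2
y = -2.3440x + 8.6880

y = -2.3440x + 8.6880


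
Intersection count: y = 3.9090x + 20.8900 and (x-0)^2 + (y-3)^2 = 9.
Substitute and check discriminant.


Substitute y = 3.9090x + 20.8900: (x-0)^2 + (3.9090x+20.8900-3)^2 = 9
Expand to Ax^2 + Bx + C = 0, where b-k = 17.89
A = 1+m^2 = 16.280281
B = 2(m(b-k) - h) = 2(3.9090*17.89 - 0) = 139.86402
C = h^2 + (b-k)^2 - r^2 = 0 + 320.0521 - 9 = 311.0521
disc = B^2-4AC = 19561.9441 - 20256.0624 = -694.1183
disc < 0

0 intersection points


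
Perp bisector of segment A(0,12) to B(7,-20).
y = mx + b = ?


Midpoint = (3.5, -4)
Slope of AB = dy/dx = -32/7 = -4.5714
Perp slope = -dx/dy = 7/32 = 0.2188
b = My - (perp slope)*Mx = -4 + (7*3.5)/(-32) = -4 - 0.7656 = -4.7656

y = 0.2188x - 4.7656


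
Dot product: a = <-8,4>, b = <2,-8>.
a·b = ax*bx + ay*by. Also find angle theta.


a·b = -8*2 + 4*(-8) = -16 - 32 = -48
|a| = sqrt(64+16) = 8.9443
|b| = sqrt(4+64) = 8.2462
cos(theta) = -48/(sqrt(80)*sqrt(68)) = -48/sqrt(5440) = -0.650791
theta = arccos(-48/sqrt(5440)) = 130.6013 degrees

a·b = -48, theta = 130.6013 deg


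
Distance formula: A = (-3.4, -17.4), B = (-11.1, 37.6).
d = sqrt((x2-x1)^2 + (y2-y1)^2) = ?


dx = -11.1 + 3.4 = -7.7
dy = 37.6 + 17.4 = 55.0
d = sqrt(59.29 + 3025.0) = sqrt(3084.29) = 55.5364

55.5364


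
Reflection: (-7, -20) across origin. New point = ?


Reflection rule for origin: (-x, -y)
(-7, -20) -> (7, 20)

(7, 20)


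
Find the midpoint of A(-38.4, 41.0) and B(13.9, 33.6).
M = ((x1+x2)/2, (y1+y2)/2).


Mx = (-38.4 + 13.9)/2 = -24.5/2 = -12.2500
My = (41.0 + 33.6)/2 = 74.6/2 = 37.3000

(-12.2500, 37.3000)


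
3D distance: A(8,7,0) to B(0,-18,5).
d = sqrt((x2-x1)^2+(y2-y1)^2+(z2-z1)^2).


dx=-8, dy=-25, dz=5
d = sqrt(64+625+25) = sqrt(714) = 26.7208

26.7208


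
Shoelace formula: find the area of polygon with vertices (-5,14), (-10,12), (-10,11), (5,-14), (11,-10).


sum(xi*y_{i+1}) = -5*12 - 10*11 - 10*(-14) + 5*(-10) + 11*14 = 74
sum(yi*x_{i+1}) = 14*(-10) + 12*(-10) + 11*5 - 14*11 - 10*(-5) = -309
Area = |74 + 309|/2 = 383/2 = 191.5000

191.5000 sq units


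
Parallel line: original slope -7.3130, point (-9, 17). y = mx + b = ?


Parallel lines have equal slopes.
m2 = -7.3130
b2 = 17 + 7.3130*(-9) = -48.8170

y = -7.3130x - 48.8170


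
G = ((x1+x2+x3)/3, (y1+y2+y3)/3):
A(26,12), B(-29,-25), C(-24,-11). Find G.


Gx = (26- 29- 24)/3 = -27/3 = -9.0000
Gy = (12- 25- 11)/3 = -24/3 = -8.0000

G = (-9.0000, -8.0000)


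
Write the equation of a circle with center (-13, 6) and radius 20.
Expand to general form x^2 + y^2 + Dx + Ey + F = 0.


(x+ 13)^2 + (y-6)^2 = 20^2
D = -2h = 26, E = -2k = -12
F = h^2+k^2-r^2 = 169+36-400 = -195

x^2 + y^2 + 26x - 12y - 195 = 0


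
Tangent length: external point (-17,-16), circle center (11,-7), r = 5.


d = sqrt((-17-11)^2 + (-16+ 7)^2) = sqrt(784+81) = 29.4109
L = sqrt(865.0000 - 25) = sqrt(840.0000) = 28.9828

28.9828


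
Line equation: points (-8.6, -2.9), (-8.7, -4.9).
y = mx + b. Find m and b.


m = (-2)/(-0.1) = 20.0000
b = y1 - m*x1 = -2.9 - (-2*(-8.6))/(-0.1) = -2.9 + 172.0000 = 169.1000

y = 20.0000x + 169.1000


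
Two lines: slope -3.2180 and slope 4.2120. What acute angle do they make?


m1-m2 = -7.43
1+m1*m2 = -12.554216
tan(theta) = |-7.43/(-12.554216)| = 0.591833
theta = arctan(|-7.43/(-12.554216)|) = 30.6184 degrees (acute angle)

30.6184 degrees


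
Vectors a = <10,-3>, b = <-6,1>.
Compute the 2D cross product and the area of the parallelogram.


cross = 10*1 + 3*(-6) = 10 - 18 = -8
Parallelogram area = |-8| = 8

cross = -8, parallelogram area = 8


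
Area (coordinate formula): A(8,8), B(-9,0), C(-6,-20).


8*(0+ 20) = 160
-9*(-20-8) = 252
-6*(8-0) = -48
sum = 364
Area = |364|/2 = 182.0000

182.0000 sq units


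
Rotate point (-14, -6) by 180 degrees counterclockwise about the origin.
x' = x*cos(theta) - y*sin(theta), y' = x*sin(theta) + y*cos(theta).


cos(180) = -1, sin(180) = 0
x' = -14*(-1) + 6*0 = 14
y' = -14*0 - 6*(-1) = 6

(14, 6)


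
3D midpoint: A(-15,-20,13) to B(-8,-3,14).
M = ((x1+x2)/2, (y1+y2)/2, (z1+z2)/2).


Mx = (-15- 8)/2 = -11.5000
My = (-20- 3)/2 = -11.5000
Mz = (13+14)/2 = 13.5000

M = (-11.5000, -11.5000, 13.5000)


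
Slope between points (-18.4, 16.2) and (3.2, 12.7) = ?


dy = 12.7 - 16.2 = -3.5
dx = 3.2 + 18.4 = 21.6
m = -3.5/21.6 = -0.1620

m = -0.1620


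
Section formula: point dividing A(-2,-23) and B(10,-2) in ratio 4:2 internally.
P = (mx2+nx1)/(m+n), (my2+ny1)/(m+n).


Px = (4*10 + 2*(-2))/6 = 36/6 = 6.0000
Py = (4*(-2) + 2*(-23))/6 = -54/6 = -9.0000

P = (6.0000, -9.0000)


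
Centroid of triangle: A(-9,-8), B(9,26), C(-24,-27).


Gx = (-9+9- 24)/3 = -24/3 = -8.0000
Gy = (-8+26- 27)/3 = -9/3 = -3.0000

G = (-8.0000, -3.0000)


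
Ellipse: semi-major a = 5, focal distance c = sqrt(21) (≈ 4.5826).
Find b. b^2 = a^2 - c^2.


b^2 = 5^2 - (sqrt(21))^2 = 25 - 21 = 4
b = sqrt(4) = 2

b = 2


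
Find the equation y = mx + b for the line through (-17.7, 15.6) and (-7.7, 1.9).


m = (-13.7)/(10.0) = -1.3700
b = y1 - m*x1 = 15.6 - (-13.7*(-17.7))/(10.0) = 15.6 - 24.2490 = -8.6490

y = -1.3700x - 8.6490


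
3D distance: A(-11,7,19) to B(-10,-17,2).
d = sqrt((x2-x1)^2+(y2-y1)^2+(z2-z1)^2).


dx=1, dy=-24, dz=-17
d = sqrt(1+576+289) = sqrt(866) = 29.4279

29.4279


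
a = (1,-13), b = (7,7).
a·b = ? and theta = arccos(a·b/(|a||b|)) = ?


a·b = 1*7 - 13*7 = 7 - 91 = -84
|a| = sqrt(1+169) = 13.0384
|b| = sqrt(49+49) = 9.8995
cos(theta) = -84/(sqrt(170)*sqrt(98)) = -84/sqrt(16660) = -0.650791
theta = arccos(-84/sqrt(16660)) = 130.6013 degrees

a·b = -84, theta = 130.6013 deg


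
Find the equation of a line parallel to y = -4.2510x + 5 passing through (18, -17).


Parallel lines have equal slopes.
m2 = -4.2510
b2 = -17 + 4.2510*18 = 59.5180

y = -4.2510x + 59.5180


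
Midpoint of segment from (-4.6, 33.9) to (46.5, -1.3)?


Mx = (-4.6 + 46.5)/2 = 41.9/2 = 20.9500
My = (33.9 - 1.3)/2 = 32.6/2 = 16.3000

(20.9500, 16.3000)


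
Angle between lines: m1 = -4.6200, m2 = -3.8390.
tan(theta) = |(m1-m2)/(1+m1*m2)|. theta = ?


m1-m2 = -0.781
1+m1*m2 = 18.73618
tan(theta) = |-0.781/18.73618| = 0.041684
theta = arctan(|-0.781/18.73618|) = 2.3869 degrees (acute angle)

2.3869 degrees


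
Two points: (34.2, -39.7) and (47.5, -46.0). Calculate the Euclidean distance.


dx = 47.5 - 34.2 = 13.3
dy = -46.0 + 39.7 = -6.3
d = sqrt(176.89 + 39.69) = sqrt(216.58) = 14.7167

14.7167


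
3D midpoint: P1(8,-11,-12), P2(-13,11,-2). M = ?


Mx = (8- 13)/2 = -2.5000
My = (-11+11)/2 = 0
Mz = (-12- 2)/2 = -7.0000

M = (-2.5000, 0, -7.0000)


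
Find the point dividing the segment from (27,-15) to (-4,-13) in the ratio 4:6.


Px = (4*(-4) + 6*27)/10 = 146/10 = 14.6000
Py = (4*(-13) + 6*(-15))/10 = -142/10 = -14.2000

P = (14.6000, -14.2000)


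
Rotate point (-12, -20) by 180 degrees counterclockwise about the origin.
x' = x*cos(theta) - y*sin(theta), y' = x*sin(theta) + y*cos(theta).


cos(180) = -1, sin(180) = 0
x' = -12*(-1) + 20*0 = 12
y' = -12*0 - 20*(-1) = 20

(12, 20)


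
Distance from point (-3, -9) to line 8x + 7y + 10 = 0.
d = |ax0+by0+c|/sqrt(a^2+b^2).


|8*(-3) + 7*(-9) + 10| = |-77| = 77
sqrt(64 + 49) = sqrt(113) = 10.6301
d = 77/sqrt(113) = 7.2436

7.2436


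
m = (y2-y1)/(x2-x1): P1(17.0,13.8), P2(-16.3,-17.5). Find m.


dy = -17.5 - 13.8 = -31.3
dx = -16.3 - 17.0 = -33.3
m = -31.3/(-33.3) = 0.9399

m = 0.9399


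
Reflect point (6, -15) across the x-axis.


Reflection rule for x-axis: (x, -y)
(6, -15) -> (6, 15)

(6, 15)


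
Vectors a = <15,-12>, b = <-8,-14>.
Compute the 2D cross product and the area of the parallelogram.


cross = 15*(-14) + 12*(-8) = -210 - 96 = -306
Parallelogram area = |-306| = 306

cross = -306, parallelogram area = 306


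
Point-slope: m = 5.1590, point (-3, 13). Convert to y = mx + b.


y - 13 = 5.1590(x + 3)
y = 5.1590x + 13 - 5.1590*(-3)
y = 5.1590x + 28.4770

y = 5.1590x + 28.4770


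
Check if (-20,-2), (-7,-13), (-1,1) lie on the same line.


-20*(-13-1) - 7*(1+ 2) - 1*(-2+ 13)
= 280 - 21 - 11 = 248

No, not collinear (determinant = 248)


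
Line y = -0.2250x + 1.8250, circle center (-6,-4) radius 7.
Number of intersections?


Substitute y = -0.2250x + 1.8250: (x+ 6)^2 + (-0.2250x+1.8250+ 4)^2 = 49
Expand to Ax^2 + Bx + C = 0, where b-k = 5.825
A = 1+m^2 = 1.050625
B = 2(m(b-k) - h) = 2(-0.2250*5.825 + 6) = 9.37875
C = h^2 + (b-k)^2 - r^2 = 36 + 33.930625 - 49 = 20.930625
disc = B^2-4AC = 87.9610 - 87.9610 = 0
disc = 0

1 intersection point (tangent)


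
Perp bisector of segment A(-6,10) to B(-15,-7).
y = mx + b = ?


Midpoint = (-10.5, 1.5)
Slope of AB = dy/dx = -17/(-9) = 1.8889
Perp slope = -dx/dy = -9/17 = -0.5294
b = My - (perp slope)*Mx = 1.5 + (-9*(-10.5))/(-17) = 1.5 - 5.5588 = -4.0588

y = -0.5294x - 4.0588


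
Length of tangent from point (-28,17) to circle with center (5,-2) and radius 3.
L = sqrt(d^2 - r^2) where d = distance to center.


d = sqrt((-28-5)^2 + (17+ 2)^2) = sqrt(1089+361) = 38.0789
L = sqrt(1450.0000 - 9) = sqrt(1441.0000) = 37.9605

37.9605


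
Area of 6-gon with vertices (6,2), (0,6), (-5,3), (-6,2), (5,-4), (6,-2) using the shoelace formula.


sum(xi*y_{i+1}) = 6*6 + 0*3 - 5*2 - 6*(-4) + 5*(-2) + 6*2 = 52
sum(yi*x_{i+1}) = 2*0 + 6*(-5) + 3*(-6) + 2*5 - 4*6 - 2*6 = -74
Area = |52 + 74|/2 = 126/2 = 63.0000

63.0000 sq units


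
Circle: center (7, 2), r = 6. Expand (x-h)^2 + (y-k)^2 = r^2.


(x-7)^2 + (y-2)^2 = 6^2
D = -2h = -14, E = -2k = -4
F = h^2+k^2-r^2 = 49+4-36 = 17

x^2 + y^2 - 14x - 4y + 17 = 0


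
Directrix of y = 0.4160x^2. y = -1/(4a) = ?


a = 0.4160
1/(4a) = 0.6010
directrix: y = -0.6010 = -0.6010

y = -0.6010


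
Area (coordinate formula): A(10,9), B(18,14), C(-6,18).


10*(14-18) = -40
18*(18-9) = 162
-6*(9-14) = 30
sum = 152
Area = |152|/2 = 76.0000

76.0000 sq units


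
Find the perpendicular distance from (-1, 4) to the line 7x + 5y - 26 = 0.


|7*(-1) + 5*4 - 26| = |-13| = 13
sqrt(49 + 25) = sqrt(74) = 8.6023
d = 13/sqrt(74) = 1.5112

1.5112


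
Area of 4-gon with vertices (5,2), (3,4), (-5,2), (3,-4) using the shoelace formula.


sum(xi*y_{i+1}) = 5*4 + 3*2 - 5*(-4) + 3*2 = 52
sum(yi*x_{i+1}) = 2*3 + 4*(-5) + 2*3 - 4*5 = -28
Area = |52 + 28|/2 = 80/2 = 40.0000

40.0000 sq units


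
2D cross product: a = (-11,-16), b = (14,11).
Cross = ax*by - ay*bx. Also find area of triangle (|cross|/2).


cross = -11*11 + 16*14 = -121 + 224 = 103
Triangle area = |103|/2 = 103/2 = 51.5000

cross = 103, triangle area = 51.5000


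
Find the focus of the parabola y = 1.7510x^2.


a = 1.7510
4a = 7.0040
focus = (0, 1/7.0040) = (0, 0.1428)

Focus = (0, 0.1428)


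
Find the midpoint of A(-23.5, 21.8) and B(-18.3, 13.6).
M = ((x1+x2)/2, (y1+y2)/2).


Mx = (-23.5 - 18.3)/2 = -41.8/2 = -20.9000
My = (21.8 + 13.6)/2 = 35.4/2 = 17.7000

(-20.9000, 17.7000)


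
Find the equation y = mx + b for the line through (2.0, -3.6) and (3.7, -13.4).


m = (-9.8)/(1.7) = -5.7647
b = y1 - m*x1 = -3.6 - (-9.8*2.0)/(1.7) = -3.6 + 11.5294 = 7.9294

y = -5.7647x + 7.9294


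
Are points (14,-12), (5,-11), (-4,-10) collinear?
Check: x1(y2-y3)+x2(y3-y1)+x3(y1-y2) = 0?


14*(-11+ 10) + 5*(-10+ 12) - 4*(-12+ 11)
= -14 + 10 + 4 = 0

Yes, collinear (determinant = 0)


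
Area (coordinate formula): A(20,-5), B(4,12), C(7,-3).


20*(12+ 3) = 300
4*(-3+ 5) = 8
7*(-5-12) = -119
sum = 189
Area = |189|/2 = 94.5000

94.5000 sq units


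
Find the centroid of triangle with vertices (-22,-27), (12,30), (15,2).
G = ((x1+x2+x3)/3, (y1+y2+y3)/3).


Gx = (-22+12+15)/3 = 5/3 = 1.6667
Gy = (-27+30+2)/3 = 5/3 = 1.6667

G = (1.6667, 1.6667)


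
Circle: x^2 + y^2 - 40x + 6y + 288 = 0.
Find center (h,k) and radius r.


h = -D/2 = 40/2 = 20
k = -E/2 = -6/2 = -3
r^2 = h^2 + k^2 - F = 400 + 9 - 288 = 121
r = 11

Center (20, -3), radius = 11


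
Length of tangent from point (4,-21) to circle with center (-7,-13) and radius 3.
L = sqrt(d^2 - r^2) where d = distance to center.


d = sqrt((4+ 7)^2 + (-21+ 13)^2) = sqrt(121+64) = 13.6015
L = sqrt(185.0000 - 9) = sqrt(176.0000) = 13.2665

13.2665


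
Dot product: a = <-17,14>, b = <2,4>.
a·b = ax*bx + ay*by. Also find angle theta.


a·b = -17*2 + 14*4 = -34 + 56 = 22
|a| = sqrt(289+196) = 22.0227
|b| = sqrt(4+16) = 4.4721
cos(theta) = 22/(sqrt(485)*sqrt(20)) = 22/sqrt(9700) = 0.223376
theta = arccos(22/sqrt(9700)) = 77.0926 degrees

a·b = 22, theta = 77.0926 deg


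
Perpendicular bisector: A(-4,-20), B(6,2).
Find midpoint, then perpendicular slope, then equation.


Midpoint = (1, -9)
Slope of AB = dy/dx = 22/10 = 2.2000
Perp slope = -dx/dy = -10/22 = -0.4545
b = My - (perp slope)*Mx = -9 + (10*1)/22 = -9 + 0.4545 = -8.5455

y = -0.4545x - 8.5455


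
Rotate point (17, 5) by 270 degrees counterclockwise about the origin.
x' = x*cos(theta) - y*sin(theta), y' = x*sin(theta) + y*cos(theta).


cos(270) = 0, sin(270) = -1
x' = 17*0 - 5*(-1) = 5
y' = 17*(-1) + 5*0 = -17

(5, -17)


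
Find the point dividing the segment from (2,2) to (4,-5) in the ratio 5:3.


Px = (5*4 + 3*2)/8 = 26/8 = 3.2500
Py = (5*(-5) + 3*2)/8 = -19/8 = -2.3750

P = (3.2500, -2.3750)


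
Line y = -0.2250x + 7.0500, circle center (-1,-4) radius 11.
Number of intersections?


Substitute y = -0.2250x + 7.0500: (x+ 1)^2 + (-0.2250x+7.0500+ 4)^2 = 121
Expand to Ax^2 + Bx + C = 0, where b-k = 11.05
A = 1+m^2 = 1.050625
B = 2(m(b-k) - h) = 2(-0.2250*11.05 + 1) = -2.9725
C = h^2 + (b-k)^2 - r^2 = 1 + 122.1025 - 121 = 2.1025
disc = B^2-4AC = 8.8358 - 8.8358 = 0
disc = 0

1 intersection point (tangent)


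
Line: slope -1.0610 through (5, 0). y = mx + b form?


y - 0 = -1.0610(x - 5)
y = -1.0610x + 0 + 1.0610*5
y = -1.0610x + 5.3050

y = -1.0610x + 5.3050


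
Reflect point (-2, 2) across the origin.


Reflection rule for origin: (-x, -y)
(-2, 2) -> (2, -2)

(2, -2)


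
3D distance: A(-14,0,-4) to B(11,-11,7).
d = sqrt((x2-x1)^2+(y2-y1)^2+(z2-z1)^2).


dx=25, dy=-11, dz=11
d = sqrt(625+121+121) = sqrt(867) = 29.4449

29.4449


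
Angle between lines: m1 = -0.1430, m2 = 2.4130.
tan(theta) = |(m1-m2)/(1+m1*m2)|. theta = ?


m1-m2 = -2.556
1+m1*m2 = 0.654941
tan(theta) = |-2.556/0.654941| = 3.902642
theta = arctan(|-2.556/0.654941|) = 75.6279 degrees (acute angle)

75.6279 degrees


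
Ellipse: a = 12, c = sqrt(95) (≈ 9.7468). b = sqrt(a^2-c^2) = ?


b^2 = 12^2 - (sqrt(95))^2 = 144 - 95 = 49
b = sqrt(49) = 7

b = 7


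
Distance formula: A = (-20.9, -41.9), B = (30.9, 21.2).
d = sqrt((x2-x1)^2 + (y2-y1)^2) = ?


dx = 30.9 + 20.9 = 51.8
dy = 21.2 + 41.9 = 63.1
d = sqrt(2683.24 + 3981.61) = sqrt(6664.85) = 81.6385

81.6385


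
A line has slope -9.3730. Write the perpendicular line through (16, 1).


Perpendicular slope = -1/m1 = -1/(-9.3730) = 0.1067
b2 = y0 - m2*x0 = 1 + 16/(-9.3730) = 1 - 1.7070 = -0.7070

y = 0.1067x - 0.7070


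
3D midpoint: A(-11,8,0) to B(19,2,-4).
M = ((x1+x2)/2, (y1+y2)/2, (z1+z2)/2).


Mx = (-11+19)/2 = 4.0000
My = (8+2)/2 = 5.0000
Mz = (0- 4)/2 = -2.0000

M = (4.0000, 5.0000, -2.0000)


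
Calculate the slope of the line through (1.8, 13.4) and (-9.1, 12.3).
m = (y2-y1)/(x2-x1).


dy = 12.3 - 13.4 = -1.1
dx = -9.1 - 1.8 = -10.9
m = -1.1/(-10.9) = 0.1009

m = 0.1009


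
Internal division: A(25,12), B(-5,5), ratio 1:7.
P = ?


Px = (1*(-5) + 7*25)/8 = 170/8 = 21.2500
Py = (1*5 + 7*12)/8 = 89/8 = 11.1250

P = (21.2500, 11.1250)


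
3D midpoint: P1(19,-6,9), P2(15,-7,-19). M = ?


Mx = (19+15)/2 = 17.0000
My = (-6- 7)/2 = -6.5000
Mz = (9- 19)/2 = -5.0000

M = (17.0000, -6.5000, -5.0000)


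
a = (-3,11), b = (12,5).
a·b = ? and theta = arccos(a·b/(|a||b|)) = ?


a·b = -3*12 + 11*5 = -36 + 55 = 19
|a| = sqrt(9+121) = 11.4018
|b| = sqrt(144+25) = 13.0000
cos(theta) = 19/(sqrt(130)*sqrt(169)) = 19/sqrt(21970) = 0.128185
theta = arccos(19/sqrt(21970)) = 82.6353 degrees

a·b = 19, theta = 82.6353 deg


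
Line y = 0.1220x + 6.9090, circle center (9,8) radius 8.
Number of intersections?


Substitute y = 0.1220x + 6.9090: (x-9)^2 + (0.1220x+6.9090-8)^2 = 64
Expand to Ax^2 + Bx + C = 0, where b-k = -1.091
A = 1+m^2 = 1.014884
B = 2(m(b-k) - h) = 2(0.1220*(-1.091) - 9) = -18.266204
C = h^2 + (b-k)^2 - r^2 = 81 + 1.190281 - 64 = 18.190281
disc = B^2-4AC = 333.6542 - 73.8441 = 259.8101
disc > 0

2 intersection points


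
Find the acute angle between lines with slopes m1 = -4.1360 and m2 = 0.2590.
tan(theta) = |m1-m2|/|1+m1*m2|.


m1-m2 = -4.395
1+m1*m2 = -0.071224
tan(theta) = |-4.395/(-0.071224)| = 61.706728
theta = arctan(|-4.395/(-0.071224)|) = 89.0716 degrees (acute angle)

89.0716 degrees


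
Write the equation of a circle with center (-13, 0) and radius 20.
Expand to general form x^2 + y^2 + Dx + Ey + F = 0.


(x+ 13)^2 + (y-0)^2 = 20^2
D = -2h = 26, E = -2k = 0
F = h^2+k^2-r^2 = 169+0-400 = -231

x^2 + y^2 + 26x - 231 = 0


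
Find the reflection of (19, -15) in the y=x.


Reflection rule for y=x: (y, x)
(19, -15) -> (-15, 19)

(-15, 19)


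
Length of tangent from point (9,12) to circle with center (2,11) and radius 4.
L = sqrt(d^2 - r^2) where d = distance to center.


d = sqrt((9-2)^2 + (12-11)^2) = sqrt(49+1) = 7.0711
L = sqrt(50.0000 - 16) = sqrt(34.0000) = 5.8310

5.8310


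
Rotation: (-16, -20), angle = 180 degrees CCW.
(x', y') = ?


cos(180) = -1, sin(180) = 0
x' = -16*(-1) + 20*0 = 16
y' = -16*0 - 20*(-1) = 20

(16, 20)


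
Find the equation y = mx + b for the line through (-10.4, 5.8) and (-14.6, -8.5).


m = (-14.3)/(-4.2) = 3.4048
b = y1 - m*x1 = 5.8 - (-14.3*(-10.4))/(-4.2) = 5.8 + 35.4095 = 41.2095

y = 3.4048x + 41.2095


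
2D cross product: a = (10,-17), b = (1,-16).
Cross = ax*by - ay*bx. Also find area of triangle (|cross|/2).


cross = 10*(-16) + 17*1 = -160 + 17 = -143
Triangle area = |-143|/2 = 143/2 = 71.5000

cross = -143, triangle area = 71.5000


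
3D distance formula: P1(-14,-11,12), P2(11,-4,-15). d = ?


dx=25, dy=7, dz=-27
d = sqrt(625+49+729) = sqrt(1403) = 37.4566

37.4566


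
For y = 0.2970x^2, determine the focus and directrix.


a = 0.2970
1/(4a) = 0.8418
Focus = (0, 0.8418)
Directrix: y = -0.8418

Focus = (0, 0.8418), Directrix: y = -0.8418


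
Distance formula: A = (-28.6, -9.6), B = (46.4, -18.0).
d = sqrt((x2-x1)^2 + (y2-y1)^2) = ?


dx = 46.4 + 28.6 = 75.0
dy = -18.0 + 9.6 = -8.4
d = sqrt(5625.0 + 70.56) = sqrt(5695.56) = 75.4689

75.4689


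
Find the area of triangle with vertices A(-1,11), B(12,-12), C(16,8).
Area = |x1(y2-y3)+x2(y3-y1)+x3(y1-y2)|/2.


-1*(-12-8) = 20
12*(8-11) = -36
16*(11+ 12) = 368
sum = 352
Area = |352|/2 = 176.0000

176.0000 sq units


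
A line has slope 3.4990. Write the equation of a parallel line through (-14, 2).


Parallel lines have equal slopes.
m2 = 3.4990
b2 = 2 - 3.4990*(-14) = 50.9860

y = 3.4990x + 50.9860


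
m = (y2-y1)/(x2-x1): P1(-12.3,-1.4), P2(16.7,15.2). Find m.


dy = 15.2 + 1.4 = 16.6
dx = 16.7 + 12.3 = 29.0
m = 16.6/29.0 = 0.5724

m = 0.5724


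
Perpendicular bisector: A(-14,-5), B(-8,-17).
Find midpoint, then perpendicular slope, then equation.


Midpoint = (-11, -11)
Slope of AB = dy/dx = -12/6 = -2.0000
Perp slope = -dx/dy = 6/12 = 0.5000
b = My - (perp slope)*Mx = -11 + (6*(-11))/(-12) = -11 + 5.5000 = -5.5000

y = 0.5000x - 5.5000


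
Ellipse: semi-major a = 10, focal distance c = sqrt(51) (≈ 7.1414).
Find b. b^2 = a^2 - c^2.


b^2 = 10^2 - (sqrt(51))^2 = 100 - 51 = 49
b = sqrt(49) = 7

b = 7


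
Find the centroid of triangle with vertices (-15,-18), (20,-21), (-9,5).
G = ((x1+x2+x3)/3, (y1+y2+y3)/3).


Gx = (-15+20- 9)/3 = -4/3 = -1.3333
Gy = (-18- 21+5)/3 = -34/3 = -11.3333

G = (-1.3333, -11.3333)


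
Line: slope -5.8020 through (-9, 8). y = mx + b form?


y - 8 = -5.8020(x + 9)
y = -5.8020x + 8 + 5.8020*(-9)
y = -5.8020x - 44.2180

y = -5.8020x - 44.2180


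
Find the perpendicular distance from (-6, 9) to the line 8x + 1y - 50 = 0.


|8*(-6) + 1*9 - 50| = |-89| = 89
sqrt(64 + 1) = sqrt(65) = 8.0623
d = 89/sqrt(65) = 11.0391

11.0391


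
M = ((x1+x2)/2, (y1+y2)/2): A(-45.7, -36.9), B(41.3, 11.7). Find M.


Mx = (-45.7 + 41.3)/2 = -4.4/2 = -2.2000
My = (-36.9 + 11.7)/2 = -25.2/2 = -12.6000

(-2.2000, -12.6000)


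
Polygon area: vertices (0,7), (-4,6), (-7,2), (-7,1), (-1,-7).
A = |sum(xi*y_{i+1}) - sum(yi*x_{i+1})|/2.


sum(xi*y_{i+1}) = 0*6 - 4*2 - 7*1 - 7*(-7) - 1*7 = 27
sum(yi*x_{i+1}) = 7*(-4) + 6*(-7) + 2*(-7) + 1*(-1) - 7*0 = -85
Area = |27 + 85|/2 = 112/2 = 56.0000

56.0000 sq units


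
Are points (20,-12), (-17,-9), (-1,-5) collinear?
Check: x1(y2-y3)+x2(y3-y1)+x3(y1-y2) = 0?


20*(-9+ 5) - 17*(-5+ 12) - 1*(-12+ 9)
= -80 - 119 + 3 = -196

No, not collinear (determinant = -196)


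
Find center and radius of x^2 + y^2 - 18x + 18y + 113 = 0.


h = -D/2 = 18/2 = 9
k = -E/2 = -18/2 = -9
r^2 = h^2 + k^2 - F = 81 + 81 - 113 = 49
r = 7

Center (9, -9), radius = 7


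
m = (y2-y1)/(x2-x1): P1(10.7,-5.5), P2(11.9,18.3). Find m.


dy = 18.3 + 5.5 = 23.8
dx = 11.9 - 10.7 = 1.2
m = 23.8/1.2 = 19.8333

m = 19.8333


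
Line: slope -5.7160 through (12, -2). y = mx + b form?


y + 2 = -5.7160(x - 12)
y = -5.7160x - 2 + 5.7160*12
y = -5.7160x + 66.5920

y = -5.7160x + 66.5920


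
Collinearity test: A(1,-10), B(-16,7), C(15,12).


1*(7-12) - 16*(12+ 10) + 15*(-10-7)
= -5 - 352 - 255 = -612

No, not collinear (determinant = -612)


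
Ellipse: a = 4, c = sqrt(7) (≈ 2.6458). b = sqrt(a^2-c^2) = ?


b^2 = 4^2 - (sqrt(7))^2 = 16 - 7 = 9
b = sqrt(9) = 3

b = 3


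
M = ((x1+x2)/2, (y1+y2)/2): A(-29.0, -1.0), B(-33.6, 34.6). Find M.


Mx = (-29.0 - 33.6)/2 = -62.6/2 = -31.3000
My = (-1.0 + 34.6)/2 = 33.6/2 = 16.8000

(-31.3000, 16.8000)


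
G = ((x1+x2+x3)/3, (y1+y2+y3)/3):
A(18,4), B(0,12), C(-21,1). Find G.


Gx = (18+0- 21)/3 = -3/3 = -1.0000
Gy = (4+12+1)/3 = 17/3 = 5.6667

G = (-1.0000, 5.6667)


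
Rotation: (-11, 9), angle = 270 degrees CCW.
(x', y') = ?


cos(270) = 0, sin(270) = -1
x' = -11*0 - 9*(-1) = 9
y' = -11*(-1) + 9*0 = 11

(9, 11)


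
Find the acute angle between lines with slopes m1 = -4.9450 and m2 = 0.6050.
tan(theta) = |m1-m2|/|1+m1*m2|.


m1-m2 = -5.55
1+m1*m2 = -1.991725
tan(theta) = |-5.55/(-1.991725)| = 2.786529
theta = arctan(|-5.55/(-1.991725)|) = 70.2585 degrees (acute angle)

70.2585 degrees


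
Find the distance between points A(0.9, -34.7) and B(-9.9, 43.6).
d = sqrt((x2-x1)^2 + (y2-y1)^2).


dx = -9.9 - 0.9 = -10.8
dy = 43.6 + 34.7 = 78.3
d = sqrt(116.64 + 6130.89) = sqrt(6247.53) = 79.0413

79.0413


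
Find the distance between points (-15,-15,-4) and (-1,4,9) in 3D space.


dx=14, dy=19, dz=13
d = sqrt(196+361+169) = sqrt(726) = 26.9444

26.9444


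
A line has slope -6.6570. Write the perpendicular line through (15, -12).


Perpendicular slope = -1/m1 = -1/(-6.6570) = 0.1502
b2 = y0 - m2*x0 = -12 + 15/(-6.6570) = -12 - 2.2533 = -14.2533

y = 0.1502x - 14.2533


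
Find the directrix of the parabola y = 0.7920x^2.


a = 0.7920
1/(4a) = 0.3157
directrix: y = -0.3157 = -0.3157

y = -0.3157


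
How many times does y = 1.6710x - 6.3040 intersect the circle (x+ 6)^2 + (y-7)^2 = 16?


Substitute y = 1.6710x - 6.3040: (x+ 6)^2 + (1.6710x- 6.3040-7)^2 = 16
Expand to Ax^2 + Bx + C = 0, where b-k = -13.304
A = 1+m^2 = 3.792241
B = 2(m(b-k) - h) = 2(1.6710*(-13.304) + 6) = -32.461968
C = h^2 + (b-k)^2 - r^2 = 36 + 176.996416 - 16 = 196.996416
disc = B^2-4AC = 1053.7794 - 2988.2315 = -1934.4521
disc < 0

0 intersection points


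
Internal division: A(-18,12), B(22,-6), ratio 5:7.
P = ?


Px = (5*22 + 7*(-18))/12 = -16/12 = -1.3333
Py = (5*(-6) + 7*12)/12 = 54/12 = 4.5000

P = (-1.3333, 4.5000)


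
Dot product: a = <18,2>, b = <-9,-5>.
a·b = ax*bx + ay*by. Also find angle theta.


a·b = 18*(-9) + 2*(-5) = -162 - 10 = -172
|a| = sqrt(324+4) = 18.1108
|b| = sqrt(81+25) = 10.2956
cos(theta) = -172/(sqrt(328)*sqrt(106)) = -172/sqrt(34768) = -0.922441
theta = arccos(-172/sqrt(34768)) = 157.2856 degrees

a·b = -172, theta = 157.2856 deg


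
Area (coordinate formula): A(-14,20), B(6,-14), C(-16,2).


-14*(-14-2) = 224
6*(2-20) = -108
-16*(20+ 14) = -544
sum = -428
Area = |-428|/2 = 214.0000

214.0000 sq units


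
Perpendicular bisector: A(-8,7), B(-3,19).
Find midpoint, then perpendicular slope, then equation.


Midpoint = (-5.5, 13)
Slope of AB = dy/dx = 12/5 = 2.4000
Perp slope = -dx/dy = -5/12 = -0.4167
b = My - (perp slope)*Mx = 13 + (5*(-5.5))/12 = 13 - 2.2917 = 10.7083

y = -0.4167x + 10.7083


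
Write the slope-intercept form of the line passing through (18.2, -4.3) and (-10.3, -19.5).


m = (-15.2)/(-28.5) = 0.5333
b = y1 - m*x1 = -4.3 - (-15.2*18.2)/(-28.5) = -4.3 - 9.7067 = -14.0067

y = 0.5333x - 14.0067


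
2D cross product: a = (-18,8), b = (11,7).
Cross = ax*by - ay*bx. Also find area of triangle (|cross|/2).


cross = -18*7 - 8*11 = -126 - 88 = -214
Triangle area = |-214|/2 = 214/2 = 107.0000

cross = -214, triangle area = 107.0000


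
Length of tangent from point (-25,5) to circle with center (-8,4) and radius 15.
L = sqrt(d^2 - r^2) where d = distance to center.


d = sqrt((-25+ 8)^2 + (5-4)^2) = sqrt(289+1) = 17.0294
L = sqrt(290.0000 - 225) = sqrt(65.0000) = 8.0623

8.0623


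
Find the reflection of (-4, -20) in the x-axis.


Reflection rule for x-axis: (x, -y)
(-4, -20) -> (-4, 20)

(-4, 20)


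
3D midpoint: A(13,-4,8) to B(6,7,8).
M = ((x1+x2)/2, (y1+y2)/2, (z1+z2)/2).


Mx = (13+6)/2 = 9.5000
My = (-4+7)/2 = 1.5000
Mz = (8+8)/2 = 8.0000

M = (9.5000, 1.5000, 8.0000)


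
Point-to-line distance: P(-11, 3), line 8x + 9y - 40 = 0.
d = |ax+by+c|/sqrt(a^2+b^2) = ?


|8*(-11) + 9*3 - 40| = |-101| = 101
sqrt(64 + 81) = sqrt(145) = 12.0416
d = 101/sqrt(145) = 8.3876

8.3876


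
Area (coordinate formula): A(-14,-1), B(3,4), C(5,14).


-14*(4-14) = 140
3*(14+ 1) = 45
5*(-1-4) = -25
sum = 160
Area = |160|/2 = 80.0000

80.0000 sq units


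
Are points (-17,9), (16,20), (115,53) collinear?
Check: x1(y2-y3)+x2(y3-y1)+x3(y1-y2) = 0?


-17*(20-53) + 16*(53-9) + 115*(9-20)
= 561 + 704 - 1265 = 0

Yes, collinear (determinant = 0)


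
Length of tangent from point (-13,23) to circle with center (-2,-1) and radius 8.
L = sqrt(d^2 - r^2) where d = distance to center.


d = sqrt((-13+ 2)^2 + (23+ 1)^2) = sqrt(121+576) = 26.4008
L = sqrt(697.0000 - 64) = sqrt(633.0000) = 25.1595

25.1595


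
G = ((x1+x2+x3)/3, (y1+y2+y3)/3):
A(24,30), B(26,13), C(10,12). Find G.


Gx = (24+26+10)/3 = 60/3 = 20.0000
Gy = (30+13+12)/3 = 55/3 = 18.3333

G = (20.0000, 18.3333)


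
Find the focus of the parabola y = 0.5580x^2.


a = 0.5580
4a = 2.2320
focus = (0, 1/2.2320) = (0, 0.4480)

Focus = (0, 0.4480)


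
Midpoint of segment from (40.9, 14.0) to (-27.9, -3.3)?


Mx = (40.9 - 27.9)/2 = 13.0/2 = 6.5000
My = (14.0 - 3.3)/2 = 10.7/2 = 5.3500

(6.5000, 5.3500)


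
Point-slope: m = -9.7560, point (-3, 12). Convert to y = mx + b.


y - 12 = -9.7560(x + 3)
y = -9.7560x + 12 + 9.7560*(-3)
y = -9.7560x - 17.2680

y = -9.7560x - 17.2680


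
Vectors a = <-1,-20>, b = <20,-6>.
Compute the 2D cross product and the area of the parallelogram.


cross = -1*(-6) + 20*20 = 6 + 400 = 406
Parallelogram area = |406| = 406

cross = 406, parallelogram area = 406


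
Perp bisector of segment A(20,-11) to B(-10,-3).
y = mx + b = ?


Midpoint = (5, -7)
Slope of AB = dy/dx = 8/(-30) = -0.2667
Perp slope = -dx/dy = 30/8 = 3.7500
b = My - (perp slope)*Mx = -7 + (-30*5)/8 = -7 - 18.7500 = -25.7500

y = 3.7500x - 25.7500


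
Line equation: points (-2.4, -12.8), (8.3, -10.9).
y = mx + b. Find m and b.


m = (1.9)/(10.7) = 0.1776
b = y1 - m*x1 = -12.8 - (1.9*(-2.4))/(10.7) = -12.8 + 0.4262 = -12.3738

y = 0.1776x - 12.3738


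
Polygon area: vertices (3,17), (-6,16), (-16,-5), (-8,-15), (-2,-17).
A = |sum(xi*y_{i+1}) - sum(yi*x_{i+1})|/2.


sum(xi*y_{i+1}) = 3*16 - 6*(-5) - 16*(-15) - 8*(-17) - 2*17 = 420
sum(yi*x_{i+1}) = 17*(-6) + 16*(-16) - 5*(-8) - 15*(-2) - 17*3 = -339
Area = |420 + 339|/2 = 759/2 = 379.5000

379.5000 sq units


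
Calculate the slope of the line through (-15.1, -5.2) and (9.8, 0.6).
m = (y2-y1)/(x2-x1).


dy = 0.6 + 5.2 = 5.8
dx = 9.8 + 15.1 = 24.9
m = 5.8/24.9 = 0.2329

m = 0.2329


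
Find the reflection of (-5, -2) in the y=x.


Reflection rule for y=x: (y, x)
(-5, -2) -> (-2, -5)

(-2, -5)


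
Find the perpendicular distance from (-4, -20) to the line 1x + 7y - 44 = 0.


|1*(-4) + 7*(-20) - 44| = |-188| = 188
sqrt(1 + 49) = sqrt(50) = 7.0711
d = 188/sqrt(50) = 26.5872

26.5872


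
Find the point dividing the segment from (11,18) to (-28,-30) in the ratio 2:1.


Px = (2*(-28) + 1*11)/3 = -45/3 = -15.0000
Py = (2*(-30) + 1*18)/3 = -42/3 = -14.0000

P = (-15.0000, -14.0000)


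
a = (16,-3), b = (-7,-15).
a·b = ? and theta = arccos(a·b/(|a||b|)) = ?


a·b = 16*(-7) - 3*(-15) = -112 + 45 = -67
|a| = sqrt(256+9) = 16.2788
|b| = sqrt(49+225) = 16.5529
cos(theta) = -67/(sqrt(265)*sqrt(274)) = -67/sqrt(72610) = -0.248643
theta = arccos(-67/sqrt(72610)) = 104.3972 degrees

a·b = -67, theta = 104.3972 deg


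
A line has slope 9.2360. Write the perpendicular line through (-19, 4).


Perpendicular slope = -1/m1 = -1/9.2360 = -0.1083
b2 = y0 - m2*x0 = 4 - 19/9.2360 = 4 - 2.0572 = 1.9428

y = -0.1083x + 1.9428


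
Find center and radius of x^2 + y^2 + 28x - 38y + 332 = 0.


h = -D/2 = -28/2 = -14
k = -E/2 = 38/2 = 19
r^2 = h^2 + k^2 - F = 196 + 361 - 332 = 225
r = 15

Center (-14, 19), radius = 15


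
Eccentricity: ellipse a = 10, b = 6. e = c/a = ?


c = sqrt(100-36) = sqrt(64) = 8.0000
e = c/a = 8/10 = 0.8000

e = 0.8000


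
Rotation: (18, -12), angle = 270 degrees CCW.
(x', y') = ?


cos(270) = 0, sin(270) = -1
x' = 18*0 + 12*(-1) = -12
y' = 18*(-1) - 12*0 = -18

(-12, -18)


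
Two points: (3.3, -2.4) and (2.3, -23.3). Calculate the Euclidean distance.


dx = 2.3 - 3.3 = -1.0
dy = -23.3 + 2.4 = -20.9
d = sqrt(1.0 + 436.81) = sqrt(437.81) = 20.9239

20.9239


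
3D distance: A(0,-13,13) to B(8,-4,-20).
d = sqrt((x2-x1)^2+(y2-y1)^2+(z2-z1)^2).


dx=8, dy=9, dz=-33
d = sqrt(64+81+1089) = sqrt(1234) = 35.1283

35.1283


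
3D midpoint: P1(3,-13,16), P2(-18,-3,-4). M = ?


Mx = (3- 18)/2 = -7.5000
My = (-13- 3)/2 = -8.0000
Mz = (16- 4)/2 = 6.0000

M = (-7.5000, -8.0000, 6.0000)


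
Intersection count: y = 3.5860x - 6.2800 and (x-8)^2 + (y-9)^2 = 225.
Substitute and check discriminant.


Substitute y = 3.5860x - 6.2800: (x-8)^2 + (3.5860x- 6.2800-9)^2 = 225
Expand to Ax^2 + Bx + C = 0, where b-k = -15.28
A = 1+m^2 = 13.859396
B = 2(m(b-k) - h) = 2(3.5860*(-15.28) - 8) = -125.58816
C = h^2 + (b-k)^2 - r^2 = 64 + 233.4784 - 225 = 72.4784
disc = B^2-4AC = 15772.3859 - 4018.0274 = 11754.3585
disc > 0

2 intersection points


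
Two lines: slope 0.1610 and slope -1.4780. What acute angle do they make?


m1-m2 = 1.639
1+m1*m2 = 0.762042
tan(theta) = |1.639/0.762042| = 2.150800
theta = arctan(|1.639/0.762042|) = 65.0642 degrees (acute angle)

65.0642 degrees


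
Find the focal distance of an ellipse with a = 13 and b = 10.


c^2 = 13^2 - 10^2 = 169 - 100 = 69
c = sqrt(69) = 8.3066

c = 8.3066


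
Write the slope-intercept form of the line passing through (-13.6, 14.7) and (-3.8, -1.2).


m = (-15.9)/(9.8) = -1.6224
b = y1 - m*x1 = 14.7 - (-15.9*(-13.6))/(9.8) = 14.7 - 22.0653 = -7.3653

y = -1.6224x - 7.3653


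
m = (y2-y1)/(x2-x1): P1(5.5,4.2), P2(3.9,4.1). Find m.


dy = 4.1 - 4.2 = -0.1
dx = 3.9 - 5.5 = -1.6
m = -0.1/(-1.6) = 0.0625

m = 0.0625


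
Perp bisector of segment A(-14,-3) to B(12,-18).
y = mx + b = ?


Midpoint = (-1, -10.5)
Slope of AB = dy/dx = -15/26 = -0.5769
Perp slope = -dx/dy = 26/15 = 1.7333
b = My - (perp slope)*Mx = -10.5 + (26*(-1))/(-15) = -10.5 + 1.7333 = -8.7667

y = 1.7333x - 8.7667


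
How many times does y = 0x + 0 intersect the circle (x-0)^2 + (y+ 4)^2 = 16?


Substitute y = 0x + 0: (x-0)^2 + (0x+0+ 4)^2 = 16
Expand to Ax^2 + Bx + C = 0, where b-k = 4
A = 1+m^2 = 1
B = 2(m(b-k) - h) = 2(0*4 - 0) = 0
C = h^2 + (b-k)^2 - r^2 = 0 + 16 - 16 = 0
disc = B^2-4AC = 0 - 0 = 0
disc = 0

1 intersection point (tangent)


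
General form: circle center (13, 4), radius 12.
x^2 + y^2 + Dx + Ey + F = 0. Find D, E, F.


(x-13)^2 + (y-4)^2 = 12^2
D = -2h = -26, E = -2k = -8
F = h^2+k^2-r^2 = 169+16-144 = 41

D = -26, E = -8, F = 41


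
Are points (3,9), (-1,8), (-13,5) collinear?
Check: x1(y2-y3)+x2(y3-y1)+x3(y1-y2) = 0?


3*(8-5) - 1*(5-9) - 13*(9-8)
= 9 + 4 - 13 = 0

Yes, collinear (determinant = 0)


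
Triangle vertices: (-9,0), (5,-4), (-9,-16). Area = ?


-9*(-4+ 16) = -108
5*(-16-0) = -80
-9*(0+ 4) = -36
sum = -224
Area = |-224|/2 = 112.0000

112.0000 sq units


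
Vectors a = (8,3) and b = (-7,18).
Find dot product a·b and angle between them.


a·b = 8*(-7) + 3*18 = -56 + 54 = -2
|a| = sqrt(64+9) = 8.5440
|b| = sqrt(49+324) = 19.3132
cos(theta) = -2/(sqrt(73)*sqrt(373)) = -2/sqrt(27229) = -0.012120
theta = arccos(-2/sqrt(27229)) = 90.6945 degrees

a·b = -2, theta = 90.6945 deg


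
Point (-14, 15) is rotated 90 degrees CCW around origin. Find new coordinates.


cos(90) = 0, sin(90) = 1
x' = -14*0 - 15*1 = -15
y' = -14*1 + 15*0 = -14

(-15, -14)


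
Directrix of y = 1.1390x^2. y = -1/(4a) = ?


a = 1.1390
1/(4a) = 0.2195
directrix: y = -0.2195 = -0.2195

y = -0.2195


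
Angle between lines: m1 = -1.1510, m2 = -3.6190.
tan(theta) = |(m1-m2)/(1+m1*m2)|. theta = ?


m1-m2 = 2.468
1+m1*m2 = 5.165469
tan(theta) = |2.468/5.165469| = 0.477788
theta = arctan(|2.468/5.165469|) = 25.5379 degrees (acute angle)

25.5379 degrees


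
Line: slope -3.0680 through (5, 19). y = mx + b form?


y - 19 = -3.0680(x - 5)
y = -3.0680x + 19 + 3.0680*5
y = -3.0680x + 34.3400

y = -3.0680x + 34.3400
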